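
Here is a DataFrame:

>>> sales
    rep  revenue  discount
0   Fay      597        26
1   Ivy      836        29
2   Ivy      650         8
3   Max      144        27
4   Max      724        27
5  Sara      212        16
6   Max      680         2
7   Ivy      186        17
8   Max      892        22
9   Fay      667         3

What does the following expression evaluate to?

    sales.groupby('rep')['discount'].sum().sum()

group by rep, sum of discount:
rep
Fay     29
Ivy     54
Max     78
Sara    16
Name: discount, dtype: int64
Then the sum of the resulting series: 177

177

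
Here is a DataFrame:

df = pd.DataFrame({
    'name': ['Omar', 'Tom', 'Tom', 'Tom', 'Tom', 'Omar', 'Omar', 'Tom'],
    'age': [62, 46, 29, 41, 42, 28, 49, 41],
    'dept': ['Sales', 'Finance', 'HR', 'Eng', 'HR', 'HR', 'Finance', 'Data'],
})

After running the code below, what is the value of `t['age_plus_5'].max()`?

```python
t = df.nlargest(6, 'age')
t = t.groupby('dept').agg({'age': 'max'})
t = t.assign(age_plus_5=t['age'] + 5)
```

67

take 6 rows with largest age:
   name  age     dept
0  Omar   62    Sales
6  Omar   49  Finance
1   Tom   46  Finance
4   Tom   42       HR
3   Tom   41      Eng
7   Tom   41     Data
group by dept, max of age:
         age
dept        
Data      41
Eng       41
Finance   49
HR        42
Sales     62
add column age_plus_5 = t['age'] + 5:
         age  age_plus_5
dept                    
Data      41          46
Eng       41          46
Finance   49          54
HR        42          47
Sales     62          67
Finally, max of column 'age_plus_5' = 67.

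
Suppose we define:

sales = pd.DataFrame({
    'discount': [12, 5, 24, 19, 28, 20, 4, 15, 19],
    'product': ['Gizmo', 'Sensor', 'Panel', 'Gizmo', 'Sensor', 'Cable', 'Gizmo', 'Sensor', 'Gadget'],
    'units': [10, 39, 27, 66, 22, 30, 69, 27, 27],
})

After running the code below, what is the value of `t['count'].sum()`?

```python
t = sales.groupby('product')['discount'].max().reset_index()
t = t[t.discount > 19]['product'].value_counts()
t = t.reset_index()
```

group by product, max of discount:
product
Cable     20
Gadget    19
Gizmo     19
Panel     24
Sensor    28
Name: discount, dtype: int64
reset_index():
  product  discount
0   Cable        20
1  Gadget        19
2   Gizmo        19
3   Panel        24
4  Sensor        28
filter rows where discount > 19:
  product  discount
0   Cable        20
3   Panel        24
4  Sensor        28
value_counts of product:
product
Cable     1
Panel     1
Sensor    1
Name: count, dtype: int64
reset_index():
  product  count
0   Cable      1
1   Panel      1
2  Sensor      1
Finally, sum of column 'count' = 3.

3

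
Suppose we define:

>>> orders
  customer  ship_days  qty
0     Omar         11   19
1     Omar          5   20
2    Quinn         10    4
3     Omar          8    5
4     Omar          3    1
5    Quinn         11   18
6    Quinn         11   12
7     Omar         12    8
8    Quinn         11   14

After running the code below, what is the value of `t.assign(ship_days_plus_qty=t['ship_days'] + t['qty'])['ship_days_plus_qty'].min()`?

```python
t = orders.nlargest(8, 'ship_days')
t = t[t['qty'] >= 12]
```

23

take 8 rows with largest ship_days:
  customer  ship_days  qty
7     Omar         12    8
0     Omar         11   19
5    Quinn         11   18
6    Quinn         11   12
8    Quinn         11   14
2    Quinn         10    4
3     Omar          8    5
1     Omar          5   20
filter rows where qty >= 12:
  customer  ship_days  qty
0     Omar         11   19
5    Quinn         11   18
6    Quinn         11   12
8    Quinn         11   14
1     Omar          5   20
add column ship_days_plus_qty = t['ship_days'] + t['qty']:
  customer  ship_days  qty  ship_days_plus_qty
0     Omar         11   19                  30
5    Quinn         11   18                  29
6    Quinn         11   12                  23
8    Quinn         11   14                  25
1     Omar          5   20                  25
Hence 23.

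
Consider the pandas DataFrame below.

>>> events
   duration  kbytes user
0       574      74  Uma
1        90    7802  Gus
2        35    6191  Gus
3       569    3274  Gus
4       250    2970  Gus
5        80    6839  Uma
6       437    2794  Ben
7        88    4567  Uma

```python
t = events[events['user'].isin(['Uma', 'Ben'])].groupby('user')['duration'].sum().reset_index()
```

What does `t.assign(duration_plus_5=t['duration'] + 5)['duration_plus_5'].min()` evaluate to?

442

filter rows where user in ['Uma', 'Ben']:
   duration  kbytes user
0       574      74  Uma
5        80    6839  Uma
6       437    2794  Ben
7        88    4567  Uma
group by user, sum of duration:
user
Ben    437
Uma    742
Name: duration, dtype: int64
reset_index():
  user  duration
0  Ben       437
1  Uma       742
add column duration_plus_5 = t['duration'] + 5:
  user  duration  duration_plus_5
0  Ben       437              442
1  Uma       742              747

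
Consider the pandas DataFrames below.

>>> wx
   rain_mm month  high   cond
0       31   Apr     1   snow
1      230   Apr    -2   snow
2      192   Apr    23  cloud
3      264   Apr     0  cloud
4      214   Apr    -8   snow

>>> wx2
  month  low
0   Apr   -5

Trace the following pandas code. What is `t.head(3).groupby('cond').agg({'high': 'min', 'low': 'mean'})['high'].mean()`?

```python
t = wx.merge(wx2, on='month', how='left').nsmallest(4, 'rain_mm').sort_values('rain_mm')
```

7.5

merge on 'month' (how='left') → 5 rows:
   rain_mm month  high   cond  low
0       31   Apr     1   snow   -5
1      230   Apr    -2   snow   -5
2      192   Apr    23  cloud   -5
3      264   Apr     0  cloud   -5
4      214   Apr    -8   snow   -5
take 4 rows with smallest rain_mm:
   rain_mm month  high   cond  low
0       31   Apr     1   snow   -5
2      192   Apr    23  cloud   -5
4      214   Apr    -8   snow   -5
1      230   Apr    -2   snow   -5
sort by rain_mm:
   rain_mm month  high   cond  low
0       31   Apr     1   snow   -5
2      192   Apr    23  cloud   -5
4      214   Apr    -8   snow   -5
1      230   Apr    -2   snow   -5
take first 3 rows:
   rain_mm month  high   cond  low
0       31   Apr     1   snow   -5
2      192   Apr    23  cloud   -5
4      214   Apr    -8   snow   -5
group by cond: min(high), mean(low):
       high  low
cond            
cloud    23 -5.0
snow     -8 -5.0
Reading off the mean of column 'high', we get 7.5.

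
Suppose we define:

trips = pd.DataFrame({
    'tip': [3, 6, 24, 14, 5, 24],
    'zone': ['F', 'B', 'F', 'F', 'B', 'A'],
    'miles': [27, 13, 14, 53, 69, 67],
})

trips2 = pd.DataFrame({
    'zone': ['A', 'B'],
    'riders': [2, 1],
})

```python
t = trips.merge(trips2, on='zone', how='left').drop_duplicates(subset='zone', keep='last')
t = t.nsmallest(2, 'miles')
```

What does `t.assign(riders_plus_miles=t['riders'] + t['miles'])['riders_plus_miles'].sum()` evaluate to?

69.0

merge on 'zone' (how='left') → 6 rows:
   tip zone  miles  riders
0    3    F     27     NaN
1    6    B     13     1.0
2   24    F     14     NaN
3   14    F     53     NaN
4    5    B     69     1.0
5   24    A     67     2.0
drop duplicate zone (keep=last):
   tip zone  miles  riders
3   14    F     53     NaN
4    5    B     69     1.0
5   24    A     67     2.0
take 2 rows with smallest miles:
   tip zone  miles  riders
3   14    F     53     NaN
5   24    A     67     2.0
add column riders_plus_miles = t['riders'] + t['miles']:
   tip zone  miles  riders  riders_plus_miles
3   14    F     53     NaN                NaN
5   24    A     67     2.0               69.0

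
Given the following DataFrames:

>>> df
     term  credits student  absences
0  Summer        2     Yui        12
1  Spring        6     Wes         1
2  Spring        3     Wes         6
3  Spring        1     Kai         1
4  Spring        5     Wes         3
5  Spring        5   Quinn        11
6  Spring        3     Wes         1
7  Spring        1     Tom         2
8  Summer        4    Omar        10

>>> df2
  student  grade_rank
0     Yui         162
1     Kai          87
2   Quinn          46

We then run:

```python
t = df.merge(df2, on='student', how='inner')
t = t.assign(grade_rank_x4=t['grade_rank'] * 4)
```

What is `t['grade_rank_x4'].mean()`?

393.333333333

merge on 'student' (how='inner') → 3 rows:
     term  credits student  absences  grade_rank
0  Summer        2     Yui        12         162
1  Spring        1     Kai         1          87
2  Spring        5   Quinn        11          46
add column grade_rank_x4 = t['grade_rank'] * 4:
     term  credits student  absences  grade_rank  grade_rank_x4
0  Summer        2     Yui        12         162            648
1  Spring        1     Kai         1          87            348
2  Spring        5   Quinn        11          46            184
Taking the mean of column 'grade_rank_x4' gives 393.333333333.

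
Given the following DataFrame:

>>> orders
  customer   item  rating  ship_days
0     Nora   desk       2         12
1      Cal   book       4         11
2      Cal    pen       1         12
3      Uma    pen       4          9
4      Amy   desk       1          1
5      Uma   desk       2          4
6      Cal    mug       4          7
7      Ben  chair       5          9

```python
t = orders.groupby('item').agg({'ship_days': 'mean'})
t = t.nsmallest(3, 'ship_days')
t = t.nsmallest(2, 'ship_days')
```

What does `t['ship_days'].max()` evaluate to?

group by item, mean of ship_days:
       ship_days
item            
book   11.000000
chair   9.000000
desk    5.666667
mug     7.000000
pen    10.500000
take 3 rows with smallest ship_days:
       ship_days
item            
desk    5.666667
mug     7.000000
chair   9.000000
take 2 rows with smallest ship_days:
      ship_days
item           
desk   5.666667
mug    7.000000
Finally, max of column 'ship_days' = 7.0.

7.0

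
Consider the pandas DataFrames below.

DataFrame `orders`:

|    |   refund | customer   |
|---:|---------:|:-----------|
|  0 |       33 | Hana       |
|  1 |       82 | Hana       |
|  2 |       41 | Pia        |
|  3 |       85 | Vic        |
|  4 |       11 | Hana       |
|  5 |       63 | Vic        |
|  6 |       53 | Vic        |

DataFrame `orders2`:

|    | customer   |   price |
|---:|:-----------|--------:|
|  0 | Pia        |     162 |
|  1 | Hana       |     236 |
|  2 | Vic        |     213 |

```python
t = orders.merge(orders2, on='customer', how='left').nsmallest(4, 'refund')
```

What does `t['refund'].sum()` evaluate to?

138

merge on 'customer' (how='left') → 7 rows:
   refund customer  price
0      33     Hana    236
1      82     Hana    236
2      41      Pia    162
3      85      Vic    213
4      11     Hana    236
5      63      Vic    213
6      53      Vic    213
take 4 rows with smallest refund:
   refund customer  price
4      11     Hana    236
0      33     Hana    236
2      41      Pia    162
6      53      Vic    213
Reading off the sum of column 'refund', we get 138.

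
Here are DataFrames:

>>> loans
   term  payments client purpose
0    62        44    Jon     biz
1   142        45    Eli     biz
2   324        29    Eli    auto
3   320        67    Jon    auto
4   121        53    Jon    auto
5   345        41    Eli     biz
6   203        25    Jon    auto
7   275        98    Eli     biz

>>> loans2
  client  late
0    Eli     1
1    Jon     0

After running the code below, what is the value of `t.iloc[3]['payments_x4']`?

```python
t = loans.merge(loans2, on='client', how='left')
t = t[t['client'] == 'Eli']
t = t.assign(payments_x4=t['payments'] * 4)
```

392

merge on 'client' (how='left') → 8 rows:
   term  payments client purpose  late
0    62        44    Jon     biz     0
1   142        45    Eli     biz     1
2   324        29    Eli    auto     1
3   320        67    Jon    auto     0
4   121        53    Jon    auto     0
5   345        41    Eli     biz     1
6   203        25    Jon    auto     0
7   275        98    Eli     biz     1
filter rows where client == 'Eli':
   term  payments client purpose  late
1   142        45    Eli     biz     1
2   324        29    Eli    auto     1
5   345        41    Eli     biz     1
7   275        98    Eli     biz     1
add column payments_x4 = t['payments'] * 4:
   term  payments client purpose  late  payments_x4
1   142        45    Eli     biz     1          180
2   324        29    Eli    auto     1          116
5   345        41    Eli     biz     1          164
7   275        98    Eli     biz     1          392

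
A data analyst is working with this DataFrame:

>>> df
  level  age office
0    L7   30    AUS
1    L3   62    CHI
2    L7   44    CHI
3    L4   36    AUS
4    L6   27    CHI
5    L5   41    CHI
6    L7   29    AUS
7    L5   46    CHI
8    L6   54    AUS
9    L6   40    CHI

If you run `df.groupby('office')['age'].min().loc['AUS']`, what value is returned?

29

group by office, min of age:
office
AUS    29
CHI    27
Name: age, dtype: int64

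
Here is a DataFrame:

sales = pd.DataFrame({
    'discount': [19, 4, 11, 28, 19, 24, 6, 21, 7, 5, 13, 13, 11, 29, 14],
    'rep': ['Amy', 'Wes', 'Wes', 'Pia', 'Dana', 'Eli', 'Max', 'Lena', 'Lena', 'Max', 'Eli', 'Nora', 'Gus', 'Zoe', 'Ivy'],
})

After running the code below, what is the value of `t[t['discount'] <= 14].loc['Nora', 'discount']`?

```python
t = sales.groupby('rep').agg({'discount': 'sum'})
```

group by rep, sum of discount:
      discount
rep           
Amy         19
Dana        19
Eli         37
Gus         11
Ivy         14
Lena        28
Max         11
Nora        13
Pia         28
Wes         15
Zoe         29
filter rows where discount <= 14:
      discount
rep           
Gus         11
Ivy         14
Max         11
Nora        13
Hence 13.

13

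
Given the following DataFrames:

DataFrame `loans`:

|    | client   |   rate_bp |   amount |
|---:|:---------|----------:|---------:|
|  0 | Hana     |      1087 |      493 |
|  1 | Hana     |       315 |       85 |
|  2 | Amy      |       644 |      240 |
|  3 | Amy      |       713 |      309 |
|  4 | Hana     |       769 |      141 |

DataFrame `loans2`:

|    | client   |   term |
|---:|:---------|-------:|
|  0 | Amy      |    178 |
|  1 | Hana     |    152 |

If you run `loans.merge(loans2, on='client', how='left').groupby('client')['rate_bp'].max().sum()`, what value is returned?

merge on 'client' (how='left') → 5 rows:
  client  rate_bp  amount  term
0   Hana     1087     493   152
1   Hana      315      85   152
2    Amy      644     240   178
3    Amy      713     309   178
4   Hana      769     141   152
group by client, max of rate_bp:
client
Amy      713
Hana    1087
Name: rate_bp, dtype: int64

1800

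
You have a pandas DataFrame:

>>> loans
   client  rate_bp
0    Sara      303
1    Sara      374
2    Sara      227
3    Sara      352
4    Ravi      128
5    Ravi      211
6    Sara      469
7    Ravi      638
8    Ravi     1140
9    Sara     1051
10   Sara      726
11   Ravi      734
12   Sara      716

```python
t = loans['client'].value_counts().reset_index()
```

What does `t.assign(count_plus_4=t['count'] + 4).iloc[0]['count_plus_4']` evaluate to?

12

value_counts of client:
client
Sara    8
Ravi    5
Name: count, dtype: int64
reset_index():
  client  count
0   Sara      8
1   Ravi      5
add column count_plus_4 = t['count'] + 4:
  client  count  count_plus_4
0   Sara      8            12
1   Ravi      5             9
Reading off the value at position 0, column 'count_plus_4', we get 12.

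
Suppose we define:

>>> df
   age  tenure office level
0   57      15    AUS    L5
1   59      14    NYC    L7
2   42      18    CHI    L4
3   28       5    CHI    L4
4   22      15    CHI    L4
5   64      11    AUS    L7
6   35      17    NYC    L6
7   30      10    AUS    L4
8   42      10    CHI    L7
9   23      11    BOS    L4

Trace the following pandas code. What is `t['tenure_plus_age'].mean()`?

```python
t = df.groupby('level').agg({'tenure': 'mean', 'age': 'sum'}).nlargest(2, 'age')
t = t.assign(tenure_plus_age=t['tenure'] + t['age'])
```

group by level: mean(tenure), sum(age):
          tenure  age
level                
L4     11.800000  145
L5     15.000000   57
L6     17.000000   35
L7     11.666667  165
take 2 rows with largest age:
          tenure  age
level                
L7     11.666667  165
L4     11.800000  145
add column tenure_plus_age = t['tenure'] + t['age']:
          tenure  age  tenure_plus_age
level                                 
L7     11.666667  165       176.666667
L4     11.800000  145       156.800000
So mean() = 166.733333333.

166.733333333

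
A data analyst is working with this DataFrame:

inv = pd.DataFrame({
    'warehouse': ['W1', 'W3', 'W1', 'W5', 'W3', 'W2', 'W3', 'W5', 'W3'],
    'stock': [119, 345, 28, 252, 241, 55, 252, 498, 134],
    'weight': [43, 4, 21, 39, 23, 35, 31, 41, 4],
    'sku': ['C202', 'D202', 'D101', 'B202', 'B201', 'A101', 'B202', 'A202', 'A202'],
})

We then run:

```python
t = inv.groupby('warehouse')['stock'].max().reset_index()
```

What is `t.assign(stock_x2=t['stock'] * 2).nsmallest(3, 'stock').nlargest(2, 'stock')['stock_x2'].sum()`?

928

group by warehouse, max of stock:
warehouse
W1    119
W2     55
W3    345
W5    498
Name: stock, dtype: int64
reset_index():
  warehouse  stock
0        W1    119
1        W2     55
2        W3    345
3        W5    498
add column stock_x2 = t['stock'] * 2:
  warehouse  stock  stock_x2
0        W1    119       238
1        W2     55       110
2        W3    345       690
3        W5    498       996
take 3 rows with smallest stock:
  warehouse  stock  stock_x2
1        W2     55       110
0        W1    119       238
2        W3    345       690
take 2 rows with largest stock:
  warehouse  stock  stock_x2
2        W3    345       690
0        W1    119       238
sum of column 'stock_x2' → 928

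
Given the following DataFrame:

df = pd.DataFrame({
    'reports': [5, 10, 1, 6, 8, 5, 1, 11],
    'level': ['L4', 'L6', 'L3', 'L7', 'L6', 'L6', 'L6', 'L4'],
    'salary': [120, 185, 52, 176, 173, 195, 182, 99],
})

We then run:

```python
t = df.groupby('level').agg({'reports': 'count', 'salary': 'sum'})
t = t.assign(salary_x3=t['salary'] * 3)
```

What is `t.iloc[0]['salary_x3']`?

156

group by level: count(reports), sum(salary):
       reports  salary
level                 
L3           1      52
L4           2     219
L6           4     735
L7           1     176
add column salary_x3 = t['salary'] * 3:
       reports  salary  salary_x3
level                            
L3           1      52        156
L4           2     219        657
L6           4     735       2205
L7           1     176        528
Taking the value at position 0, column 'salary_x3' gives 156.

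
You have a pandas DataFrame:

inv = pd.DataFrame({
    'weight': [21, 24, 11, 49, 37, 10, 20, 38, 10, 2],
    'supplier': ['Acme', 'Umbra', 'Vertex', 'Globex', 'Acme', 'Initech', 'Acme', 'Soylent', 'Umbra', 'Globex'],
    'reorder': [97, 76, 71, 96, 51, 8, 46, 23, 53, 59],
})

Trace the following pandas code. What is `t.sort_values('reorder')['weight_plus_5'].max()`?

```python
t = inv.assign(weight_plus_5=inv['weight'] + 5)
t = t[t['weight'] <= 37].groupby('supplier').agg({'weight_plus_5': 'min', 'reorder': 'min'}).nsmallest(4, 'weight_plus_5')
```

add column weight_plus_5 = inv['weight'] + 5:
   weight supplier  reorder  weight_plus_5
0      21     Acme       97             26
1      24    Umbra       76             29
2      11   Vertex       71             16
3      49   Globex       96             54
4      37     Acme       51             42
5      10  Initech        8             15
6      20     Acme       46             25
7      38  Soylent       23             43
8      10    Umbra       53             15
9       2   Globex       59              7
filter rows where weight <= 37:
   weight supplier  reorder  weight_plus_5
0      21     Acme       97             26
1      24    Umbra       76             29
2      11   Vertex       71             16
4      37     Acme       51             42
5      10  Initech        8             15
6      20     Acme       46             25
8      10    Umbra       53             15
9       2   Globex       59              7
group by supplier: min(weight_plus_5), min(reorder):
          weight_plus_5  reorder
supplier                        
Acme                 25       46
Globex                7       59
Initech              15        8
Umbra                15       53
Vertex               16       71
take 4 rows with smallest weight_plus_5:
          weight_plus_5  reorder
supplier                        
Globex                7       59
Initech              15        8
Umbra                15       53
Vertex               16       71
sort by reorder:
          weight_plus_5  reorder
supplier                        
Initech              15        8
Umbra                15       53
Globex                7       59
Vertex               16       71
Hence 16.

16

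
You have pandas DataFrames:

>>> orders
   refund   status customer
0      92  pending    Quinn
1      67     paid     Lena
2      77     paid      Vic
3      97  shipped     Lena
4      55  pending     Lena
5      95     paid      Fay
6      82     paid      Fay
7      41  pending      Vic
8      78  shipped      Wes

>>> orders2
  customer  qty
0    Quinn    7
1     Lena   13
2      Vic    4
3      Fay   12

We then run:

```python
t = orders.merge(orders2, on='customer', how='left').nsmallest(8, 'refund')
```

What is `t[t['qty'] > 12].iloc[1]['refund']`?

merge on 'customer' (how='left') → 9 rows:
   refund   status customer   qty
0      92  pending    Quinn   7.0
1      67     paid     Lena  13.0
2      77     paid      Vic   4.0
3      97  shipped     Lena  13.0
4      55  pending     Lena  13.0
5      95     paid      Fay  12.0
6      82     paid      Fay  12.0
7      41  pending      Vic   4.0
8      78  shipped      Wes   NaN
take 8 rows with smallest refund:
   refund   status customer   qty
7      41  pending      Vic   4.0
4      55  pending     Lena  13.0
1      67     paid     Lena  13.0
2      77     paid      Vic   4.0
8      78  shipped      Wes   NaN
6      82     paid      Fay  12.0
0      92  pending    Quinn   7.0
5      95     paid      Fay  12.0
filter rows where qty > 12:
   refund   status customer   qty
4      55  pending     Lena  13.0
1      67     paid     Lena  13.0
The value at position 1, column 'refund' is 67.

67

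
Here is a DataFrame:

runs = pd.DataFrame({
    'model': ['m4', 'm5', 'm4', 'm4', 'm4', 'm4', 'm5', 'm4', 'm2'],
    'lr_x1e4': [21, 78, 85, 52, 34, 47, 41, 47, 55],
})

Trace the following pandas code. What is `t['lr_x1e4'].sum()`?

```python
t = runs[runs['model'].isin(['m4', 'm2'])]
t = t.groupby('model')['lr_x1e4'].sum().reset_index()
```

filter rows where model in ['m4', 'm2']:
  model  lr_x1e4
0    m4       21
2    m4       85
3    m4       52
4    m4       34
5    m4       47
7    m4       47
8    m2       55
group by model, sum of lr_x1e4:
model
m2     55
m4    286
Name: lr_x1e4, dtype: int64
reset_index():
  model  lr_x1e4
0    m2       55
1    m4      286
Then the sum of column 'lr_x1e4': 341

341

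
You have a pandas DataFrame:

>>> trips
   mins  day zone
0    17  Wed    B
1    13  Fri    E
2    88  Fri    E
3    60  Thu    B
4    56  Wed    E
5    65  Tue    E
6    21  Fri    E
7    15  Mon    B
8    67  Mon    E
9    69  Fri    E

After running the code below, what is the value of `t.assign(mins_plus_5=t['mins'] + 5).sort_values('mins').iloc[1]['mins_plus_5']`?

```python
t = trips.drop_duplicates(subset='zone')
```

drop duplicate zone (keep=first):
   mins  day zone
0    17  Wed    B
1    13  Fri    E
add column mins_plus_5 = t['mins'] + 5:
   mins  day zone  mins_plus_5
0    17  Wed    B           22
1    13  Fri    E           18
sort by mins:
   mins  day zone  mins_plus_5
1    13  Fri    E           18
0    17  Wed    B           22

22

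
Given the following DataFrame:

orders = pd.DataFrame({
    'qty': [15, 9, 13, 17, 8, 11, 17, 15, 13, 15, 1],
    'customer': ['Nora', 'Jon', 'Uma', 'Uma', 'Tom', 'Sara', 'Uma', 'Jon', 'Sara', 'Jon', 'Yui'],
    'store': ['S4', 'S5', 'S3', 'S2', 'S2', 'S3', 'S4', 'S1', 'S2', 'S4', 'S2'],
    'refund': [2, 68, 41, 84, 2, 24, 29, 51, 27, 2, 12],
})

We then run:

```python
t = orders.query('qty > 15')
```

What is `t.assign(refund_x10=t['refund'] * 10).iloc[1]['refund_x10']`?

filter rows where qty > 15:
   qty customer store  refund
3   17      Uma    S2      84
6   17      Uma    S4      29
add column refund_x10 = t['refund'] * 10:
   qty customer store  refund  refund_x10
3   17      Uma    S2      84         840
6   17      Uma    S4      29         290
So iloc[1]['refund_x10'] = 290.

290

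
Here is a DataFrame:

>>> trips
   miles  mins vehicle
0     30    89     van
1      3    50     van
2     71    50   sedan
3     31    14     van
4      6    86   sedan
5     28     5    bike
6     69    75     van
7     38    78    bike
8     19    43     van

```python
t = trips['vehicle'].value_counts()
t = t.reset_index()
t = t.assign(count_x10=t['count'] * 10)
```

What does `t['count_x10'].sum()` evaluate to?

value_counts of vehicle:
vehicle
van      5
sedan    2
bike     2
Name: count, dtype: int64
reset_index():
  vehicle  count
0     van      5
1   sedan      2
2    bike      2
add column count_x10 = t['count'] * 10:
  vehicle  count  count_x10
0     van      5         50
1   sedan      2         20
2    bike      2         20

90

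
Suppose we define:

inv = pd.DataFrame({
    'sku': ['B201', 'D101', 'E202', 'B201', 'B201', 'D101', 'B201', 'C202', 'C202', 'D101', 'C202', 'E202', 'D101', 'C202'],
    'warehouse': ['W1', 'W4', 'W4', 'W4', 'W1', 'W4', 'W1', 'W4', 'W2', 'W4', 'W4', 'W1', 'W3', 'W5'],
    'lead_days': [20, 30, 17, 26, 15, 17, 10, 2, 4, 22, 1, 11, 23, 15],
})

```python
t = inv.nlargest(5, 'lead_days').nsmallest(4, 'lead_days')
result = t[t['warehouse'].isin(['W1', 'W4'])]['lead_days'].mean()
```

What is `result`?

22.6666666667

take 5 rows with largest lead_days:
     sku warehouse  lead_days
1   D101        W4         30
3   B201        W4         26
12  D101        W3         23
9   D101        W4         22
0   B201        W1         20
take 4 rows with smallest lead_days:
     sku warehouse  lead_days
0   B201        W1         20
9   D101        W4         22
12  D101        W3         23
3   B201        W4         26
filter rows where warehouse in ['W1', 'W4']:
    sku warehouse  lead_days
0  B201        W1         20
9  D101        W4         22
3  B201        W4         26
Taking the mean of column 'lead_days' gives 22.6666666667.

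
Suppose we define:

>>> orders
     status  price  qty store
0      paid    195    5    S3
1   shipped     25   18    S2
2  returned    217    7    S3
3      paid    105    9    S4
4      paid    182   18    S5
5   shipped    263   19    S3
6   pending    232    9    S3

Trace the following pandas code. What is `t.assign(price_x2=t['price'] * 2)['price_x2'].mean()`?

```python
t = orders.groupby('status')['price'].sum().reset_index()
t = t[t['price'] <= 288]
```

group by status, sum of price:
status
paid        482
pending     232
returned    217
shipped     288
Name: price, dtype: int64
reset_index():
     status  price
0      paid    482
1   pending    232
2  returned    217
3   shipped    288
filter rows where price <= 288:
     status  price
1   pending    232
2  returned    217
3   shipped    288
add column price_x2 = t['price'] * 2:
     status  price  price_x2
1   pending    232       464
2  returned    217       434
3   shipped    288       576

491.333333333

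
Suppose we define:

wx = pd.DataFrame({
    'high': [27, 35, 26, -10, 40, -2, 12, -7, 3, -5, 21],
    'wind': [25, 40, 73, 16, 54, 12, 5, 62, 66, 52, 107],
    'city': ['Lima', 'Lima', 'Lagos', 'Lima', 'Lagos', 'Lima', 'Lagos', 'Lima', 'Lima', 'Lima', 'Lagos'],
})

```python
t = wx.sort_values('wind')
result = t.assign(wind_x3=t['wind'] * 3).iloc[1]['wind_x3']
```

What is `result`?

sort by wind:
    high  wind   city
6     12     5  Lagos
5     -2    12   Lima
3    -10    16   Lima
0     27    25   Lima
1     35    40   Lima
9     -5    52   Lima
4     40    54  Lagos
7     -7    62   Lima
8      3    66   Lima
2     26    73  Lagos
10    21   107  Lagos
add column wind_x3 = t['wind'] * 3:
    high  wind   city  wind_x3
6     12     5  Lagos       15
5     -2    12   Lima       36
3    -10    16   Lima       48
0     27    25   Lima       75
1     35    40   Lima      120
9     -5    52   Lima      156
4     40    54  Lagos      162
7     -7    62   Lima      186
8      3    66   Lima      198
2     26    73  Lagos      219
10    21   107  Lagos      321

36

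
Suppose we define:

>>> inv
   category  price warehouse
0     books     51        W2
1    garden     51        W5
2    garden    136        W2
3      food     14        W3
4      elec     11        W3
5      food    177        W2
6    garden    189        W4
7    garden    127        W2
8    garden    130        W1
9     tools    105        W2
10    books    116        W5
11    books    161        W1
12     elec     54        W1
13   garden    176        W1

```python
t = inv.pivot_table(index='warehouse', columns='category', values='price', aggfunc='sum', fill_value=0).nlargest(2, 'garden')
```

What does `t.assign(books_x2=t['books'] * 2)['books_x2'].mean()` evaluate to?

212.0

pivot: rows=warehouse, cols=category, sum(price):
category   books  elec  food  garden  tools
warehouse                                  
W1           161    54     0     306      0
W2            51     0   177     263    105
W3             0    11    14       0      0
W4             0     0     0     189      0
W5           116     0     0      51      0
take 2 rows with largest garden:
category   books  elec  food  garden  tools
warehouse                                  
W1           161    54     0     306      0
W2            51     0   177     263    105
add column books_x2 = t['books'] * 2:
category   books  elec  food  garden  tools  books_x2
warehouse                                            
W1           161    54     0     306      0       322
W2            51     0   177     263    105       102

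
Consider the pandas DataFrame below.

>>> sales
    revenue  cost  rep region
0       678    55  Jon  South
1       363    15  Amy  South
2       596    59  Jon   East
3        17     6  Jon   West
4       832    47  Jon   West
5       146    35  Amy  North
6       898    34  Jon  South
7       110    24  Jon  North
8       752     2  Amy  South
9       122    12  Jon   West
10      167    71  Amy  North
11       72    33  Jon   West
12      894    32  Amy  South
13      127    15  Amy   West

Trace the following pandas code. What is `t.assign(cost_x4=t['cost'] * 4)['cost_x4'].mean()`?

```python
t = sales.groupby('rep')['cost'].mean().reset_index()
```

124.166666667

group by rep, mean of cost:
rep
Amy    28.333333
Jon    33.750000
Name: cost, dtype: float64
reset_index():
   rep       cost
0  Amy  28.333333
1  Jon  33.750000
add column cost_x4 = t['cost'] * 4:
   rep       cost     cost_x4
0  Amy  28.333333  113.333333
1  Jon  33.750000  135.000000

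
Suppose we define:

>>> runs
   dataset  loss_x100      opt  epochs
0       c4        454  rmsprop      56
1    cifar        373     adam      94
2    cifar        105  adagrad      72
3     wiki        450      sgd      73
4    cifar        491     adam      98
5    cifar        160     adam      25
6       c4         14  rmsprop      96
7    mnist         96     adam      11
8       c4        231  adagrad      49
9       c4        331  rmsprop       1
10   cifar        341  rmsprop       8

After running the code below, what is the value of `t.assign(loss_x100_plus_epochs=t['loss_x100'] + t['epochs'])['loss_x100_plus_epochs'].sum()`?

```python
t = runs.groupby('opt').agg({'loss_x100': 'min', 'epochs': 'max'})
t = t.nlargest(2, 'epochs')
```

304

group by opt: min(loss_x100), max(epochs):
         loss_x100  epochs
opt                       
adagrad        105      72
adam            96      98
rmsprop         14      96
sgd            450      73
take 2 rows with largest epochs:
         loss_x100  epochs
opt                       
adam            96      98
rmsprop         14      96
add column loss_x100_plus_epochs = t['loss_x100'] + t['epochs']:
         loss_x100  epochs  loss_x100_plus_epochs
opt                                              
adam            96      98                    194
rmsprop         14      96                    110
Finally, sum of column 'loss_x100_plus_epochs' = 304.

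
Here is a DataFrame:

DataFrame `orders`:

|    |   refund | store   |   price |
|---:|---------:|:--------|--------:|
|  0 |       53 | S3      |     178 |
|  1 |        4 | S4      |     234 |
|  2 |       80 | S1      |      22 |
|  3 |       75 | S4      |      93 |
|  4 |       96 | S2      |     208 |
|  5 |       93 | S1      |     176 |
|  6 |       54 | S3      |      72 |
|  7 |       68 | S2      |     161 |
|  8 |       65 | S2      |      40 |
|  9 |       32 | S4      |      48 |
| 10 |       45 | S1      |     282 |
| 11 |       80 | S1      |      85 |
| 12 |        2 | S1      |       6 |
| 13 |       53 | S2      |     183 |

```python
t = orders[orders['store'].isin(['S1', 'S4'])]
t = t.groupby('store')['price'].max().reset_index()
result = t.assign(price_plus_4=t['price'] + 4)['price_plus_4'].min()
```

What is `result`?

238

filter rows where store in ['S1', 'S4']:
    refund store  price
1        4    S4    234
2       80    S1     22
3       75    S4     93
5       93    S1    176
9       32    S4     48
10      45    S1    282
11      80    S1     85
12       2    S1      6
group by store, max of price:
store
S1    282
S4    234
Name: price, dtype: int64
reset_index():
  store  price
0    S1    282
1    S4    234
add column price_plus_4 = t['price'] + 4:
  store  price  price_plus_4
0    S1    282           286
1    S4    234           238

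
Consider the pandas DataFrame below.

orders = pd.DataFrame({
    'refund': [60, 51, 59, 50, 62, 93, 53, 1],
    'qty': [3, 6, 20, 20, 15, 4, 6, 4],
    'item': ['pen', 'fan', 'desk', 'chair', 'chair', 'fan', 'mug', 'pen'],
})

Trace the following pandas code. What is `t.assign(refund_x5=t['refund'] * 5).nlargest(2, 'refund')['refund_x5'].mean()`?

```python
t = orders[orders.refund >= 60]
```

387.5

filter rows where refund >= 60:
   refund  qty   item
0      60    3    pen
4      62   15  chair
5      93    4    fan
add column refund_x5 = t['refund'] * 5:
   refund  qty   item  refund_x5
0      60    3    pen        300
4      62   15  chair        310
5      93    4    fan        465
take 2 rows with largest refund:
   refund  qty   item  refund_x5
5      93    4    fan        465
4      62   15  chair        310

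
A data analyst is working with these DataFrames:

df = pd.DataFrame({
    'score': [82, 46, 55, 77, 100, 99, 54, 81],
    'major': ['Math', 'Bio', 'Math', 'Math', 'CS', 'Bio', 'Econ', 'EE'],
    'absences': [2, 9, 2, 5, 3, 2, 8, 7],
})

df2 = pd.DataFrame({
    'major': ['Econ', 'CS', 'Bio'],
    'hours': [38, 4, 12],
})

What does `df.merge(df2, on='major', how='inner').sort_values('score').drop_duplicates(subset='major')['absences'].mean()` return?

merge on 'major' (how='inner') → 4 rows:
   score major  absences  hours
0     46   Bio         9     12
1    100    CS         3      4
2     99   Bio         2     12
3     54  Econ         8     38
sort by score:
   score major  absences  hours
0     46   Bio         9     12
3     54  Econ         8     38
2     99   Bio         2     12
1    100    CS         3      4
drop duplicate major (keep=first):
   score major  absences  hours
0     46   Bio         9     12
3     54  Econ         8     38
1    100    CS         3      4
Hence 6.66666666667.

6.66666666667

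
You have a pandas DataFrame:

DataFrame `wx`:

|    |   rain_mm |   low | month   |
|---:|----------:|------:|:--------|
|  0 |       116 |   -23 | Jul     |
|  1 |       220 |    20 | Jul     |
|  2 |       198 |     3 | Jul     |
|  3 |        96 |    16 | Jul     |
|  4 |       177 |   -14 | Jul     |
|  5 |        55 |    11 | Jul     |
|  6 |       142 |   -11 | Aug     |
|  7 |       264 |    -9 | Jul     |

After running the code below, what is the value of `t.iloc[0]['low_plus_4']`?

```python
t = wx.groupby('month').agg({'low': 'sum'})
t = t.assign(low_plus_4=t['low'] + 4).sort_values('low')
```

-7

group by month, sum of low:
       low
month     
Aug    -11
Jul      4
add column low_plus_4 = t['low'] + 4:
       low  low_plus_4
month                 
Aug    -11          -7
Jul      4           8
sort by low:
       low  low_plus_4
month                 
Aug    -11          -7
Jul      4           8
value at position 0, column 'low_plus_4' → -7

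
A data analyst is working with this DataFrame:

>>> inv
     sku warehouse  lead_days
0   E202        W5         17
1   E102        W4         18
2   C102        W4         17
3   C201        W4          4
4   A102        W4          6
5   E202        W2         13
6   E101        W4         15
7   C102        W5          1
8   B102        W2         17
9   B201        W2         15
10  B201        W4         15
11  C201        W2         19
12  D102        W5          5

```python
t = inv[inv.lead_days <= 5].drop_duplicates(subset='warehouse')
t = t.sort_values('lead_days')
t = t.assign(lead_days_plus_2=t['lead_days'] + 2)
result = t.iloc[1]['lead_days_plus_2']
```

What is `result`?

filter rows where lead_days <= 5:
     sku warehouse  lead_days
3   C201        W4          4
7   C102        W5          1
12  D102        W5          5
drop duplicate warehouse (keep=first):
    sku warehouse  lead_days
3  C201        W4          4
7  C102        W5          1
sort by lead_days:
    sku warehouse  lead_days
7  C102        W5          1
3  C201        W4          4
add column lead_days_plus_2 = t['lead_days'] + 2:
    sku warehouse  lead_days  lead_days_plus_2
7  C102        W5          1                 3
3  C201        W4          4                 6
Taking the value at position 1, column 'lead_days_plus_2' gives 6.

6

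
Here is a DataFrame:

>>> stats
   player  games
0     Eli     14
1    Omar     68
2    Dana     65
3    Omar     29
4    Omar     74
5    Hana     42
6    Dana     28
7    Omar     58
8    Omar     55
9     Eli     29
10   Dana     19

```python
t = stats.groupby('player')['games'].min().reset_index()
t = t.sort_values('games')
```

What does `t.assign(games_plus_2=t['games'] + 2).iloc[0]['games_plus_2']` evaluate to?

16

group by player, min of games:
player
Dana    19
Eli     14
Hana    42
Omar    29
Name: games, dtype: int64
reset_index():
  player  games
0   Dana     19
1    Eli     14
2   Hana     42
3   Omar     29
sort by games:
  player  games
1    Eli     14
0   Dana     19
3   Omar     29
2   Hana     42
add column games_plus_2 = t['games'] + 2:
  player  games  games_plus_2
1    Eli     14            16
0   Dana     19            21
3   Omar     29            31
2   Hana     42            44
Taking the value at position 0, column 'games_plus_2' gives 16.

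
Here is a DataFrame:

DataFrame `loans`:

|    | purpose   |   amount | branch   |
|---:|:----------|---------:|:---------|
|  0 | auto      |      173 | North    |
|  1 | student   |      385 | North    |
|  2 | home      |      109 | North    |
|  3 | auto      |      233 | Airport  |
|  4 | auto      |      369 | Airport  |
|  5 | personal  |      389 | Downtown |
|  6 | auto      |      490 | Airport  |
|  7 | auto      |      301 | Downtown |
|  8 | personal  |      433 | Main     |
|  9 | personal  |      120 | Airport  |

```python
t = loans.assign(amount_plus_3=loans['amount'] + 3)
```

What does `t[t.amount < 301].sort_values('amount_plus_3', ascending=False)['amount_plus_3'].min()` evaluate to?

112

add column amount_plus_3 = loans['amount'] + 3:
    purpose  amount    branch  amount_plus_3
0      auto     173     North            176
1   student     385     North            388
2      home     109     North            112
3      auto     233   Airport            236
4      auto     369   Airport            372
5  personal     389  Downtown            392
6      auto     490   Airport            493
7      auto     301  Downtown            304
8  personal     433      Main            436
9  personal     120   Airport            123
filter rows where amount < 301:
    purpose  amount   branch  amount_plus_3
0      auto     173    North            176
2      home     109    North            112
3      auto     233  Airport            236
9  personal     120  Airport            123
sort by amount_plus_3 descending:
    purpose  amount   branch  amount_plus_3
3      auto     233  Airport            236
0      auto     173    North            176
9  personal     120  Airport            123
2      home     109    North            112
Finally, min of column 'amount_plus_3' = 112.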